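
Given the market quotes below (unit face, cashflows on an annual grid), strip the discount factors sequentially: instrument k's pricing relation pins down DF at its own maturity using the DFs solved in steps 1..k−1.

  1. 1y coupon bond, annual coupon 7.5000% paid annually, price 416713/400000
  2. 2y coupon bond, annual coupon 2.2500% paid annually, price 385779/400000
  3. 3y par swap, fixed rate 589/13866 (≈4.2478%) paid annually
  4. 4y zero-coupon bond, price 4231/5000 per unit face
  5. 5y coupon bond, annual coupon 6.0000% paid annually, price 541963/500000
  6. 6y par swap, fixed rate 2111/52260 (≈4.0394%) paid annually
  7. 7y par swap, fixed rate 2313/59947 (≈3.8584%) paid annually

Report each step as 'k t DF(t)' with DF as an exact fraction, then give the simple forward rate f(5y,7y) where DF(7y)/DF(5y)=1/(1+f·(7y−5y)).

step 1 [1y] bond c/1=3/40: DF=(416713/400000 − 3/40·(0))/(1+3/40) = 9691/10000 ≈ 0.969100
step 2 [2y] bond c/1=9/400: DF=(385779/400000 − 9/400·(0.969100))/(1+9/400) = 9219/10000 ≈ 0.921900
step 3 [3y] swap r/1=589/13866: DF=(1 − 589/13866·(0.969100+0.921900))/(1+589/13866) = 4411/5000 ≈ 0.882200
step 4 [4y] zero: DF = P = 4231/5000 ≈ 0.846200
step 5 [5y] bond c/1=3/50: DF=(541963/500000 − 3/50·(0.969100+0.921900+0.882200+0.846200))/(1+3/50) = 8177/10000 ≈ 0.817700
step 6 [6y] swap r/1=2111/52260: DF=(1 − 2111/52260·(0.969100+0.921900+0.882200+0.846200+0.817700))/(1+2111/52260) = 7889/10000 ≈ 0.788900
step 7 [7y] swap r/1=2313/59947: DF=(1 − 2313/59947·(0.969100+0.921900+0.882200+0.846200+0.817700+0.788900))/(1+2313/59947) = 7687/10000 ≈ 0.768700

1 1 9691/10000
2 2 9219/10000
3 3 4411/5000
4 4 4231/5000
5 5 8177/10000
6 6 7889/10000
7 7 7687/10000
f(5y,7y) = ((8177/10000)/(7687/10000) − 1)/(2) = 245/7687 ≈ 3.1872%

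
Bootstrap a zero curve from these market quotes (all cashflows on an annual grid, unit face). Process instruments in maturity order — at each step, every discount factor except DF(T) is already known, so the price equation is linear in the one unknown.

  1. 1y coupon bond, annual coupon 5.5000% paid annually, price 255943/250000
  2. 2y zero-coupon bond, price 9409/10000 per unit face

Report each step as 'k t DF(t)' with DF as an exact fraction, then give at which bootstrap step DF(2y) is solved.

1 1 1213/1250
2 2 9409/10000
DF(2y) is solved at step 2

step 1 [1y] bond c/1=11/200: DF=(255943/250000 − 11/200·(0))/(1+11/200) = 1213/1250 ≈ 0.970400
step 2 [2y] zero: DF = P = 9409/10000 ≈ 0.940900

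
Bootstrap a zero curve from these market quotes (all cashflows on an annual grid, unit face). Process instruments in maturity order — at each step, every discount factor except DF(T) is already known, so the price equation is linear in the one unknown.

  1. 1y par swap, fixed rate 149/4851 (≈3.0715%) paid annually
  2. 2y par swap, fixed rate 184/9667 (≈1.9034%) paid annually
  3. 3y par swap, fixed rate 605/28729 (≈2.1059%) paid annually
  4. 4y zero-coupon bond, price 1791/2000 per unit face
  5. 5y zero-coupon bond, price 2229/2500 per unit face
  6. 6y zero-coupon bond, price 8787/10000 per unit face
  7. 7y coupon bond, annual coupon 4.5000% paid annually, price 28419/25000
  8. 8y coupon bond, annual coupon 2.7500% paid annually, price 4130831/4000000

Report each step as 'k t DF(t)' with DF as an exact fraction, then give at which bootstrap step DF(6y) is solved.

1 1 4851/5000
2 2 602/625
3 3 1879/2000
4 4 1791/2000
5 5 2229/2500
6 6 8787/10000
7 7 8493/10000
8 8 8341/10000
DF(6y) is solved at step 6

step 1 [1y] swap r/1=149/4851: DF=(1 − 149/4851·(0))/(1+149/4851) = 4851/5000 ≈ 0.970200
step 2 [2y] swap r/1=184/9667: DF=(1 − 184/9667·(0.970200))/(1+184/9667) = 602/625 ≈ 0.963200
step 3 [3y] swap r/1=605/28729: DF=(1 − 605/28729·(0.970200+0.963200))/(1+605/28729) = 1879/2000 ≈ 0.939500
step 4 [4y] zero: DF = P = 1791/2000 ≈ 0.895500
step 5 [5y] zero: DF = P = 2229/2500 ≈ 0.891600
step 6 [6y] zero: DF = P = 8787/10000 ≈ 0.878700
step 7 [7y] bond c/1=9/200: DF=(28419/25000 − 9/200·(0.970200+0.963200+0.939500+0.895500+0.891600+0.878700))/(1+9/200) = 8493/10000 ≈ 0.849300
step 8 [8y] bond c/1=11/400: DF=(4130831/4000000 − 11/400·(0.970200+0.963200+0.939500+0.895500+0.891600+0.878700+0.849300))/(1+11/400) = 8341/10000 ≈ 0.834100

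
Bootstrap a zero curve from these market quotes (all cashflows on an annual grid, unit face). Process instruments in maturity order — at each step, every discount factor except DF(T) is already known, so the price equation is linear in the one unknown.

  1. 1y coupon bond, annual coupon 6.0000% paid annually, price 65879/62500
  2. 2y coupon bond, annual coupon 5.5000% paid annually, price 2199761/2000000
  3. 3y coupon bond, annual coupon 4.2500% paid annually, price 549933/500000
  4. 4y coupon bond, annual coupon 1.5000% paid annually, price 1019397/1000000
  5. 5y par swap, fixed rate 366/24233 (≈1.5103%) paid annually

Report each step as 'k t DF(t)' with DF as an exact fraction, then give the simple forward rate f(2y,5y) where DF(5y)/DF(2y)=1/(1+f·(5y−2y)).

step 1 [1y] bond c/1=3/50: DF=(65879/62500 − 3/50·(0))/(1+3/50) = 1243/1250 ≈ 0.994400
step 2 [2y] bond c/1=11/200: DF=(2199761/2000000 − 11/200·(0.994400))/(1+11/200) = 9907/10000 ≈ 0.990700
step 3 [3y] bond c/1=17/400: DF=(549933/500000 − 17/400·(0.994400+0.990700))/(1+17/400) = 9741/10000 ≈ 0.974100
step 4 [4y] bond c/1=3/200: DF=(1019397/1000000 − 3/200·(0.994400+0.990700+0.974100))/(1+3/200) = 4803/5000 ≈ 0.960600
step 5 [5y] swap r/1=366/24233: DF=(1 − 366/24233·(0.994400+0.990700+0.974100+0.960600))/(1+366/24233) = 2317/2500 ≈ 0.926800

1 1 1243/1250
2 2 9907/10000
3 3 9741/10000
4 4 4803/5000
5 5 2317/2500
f(2y,5y) = ((9907/10000)/(2317/2500) − 1)/(3) = 213/9268 ≈ 2.2982%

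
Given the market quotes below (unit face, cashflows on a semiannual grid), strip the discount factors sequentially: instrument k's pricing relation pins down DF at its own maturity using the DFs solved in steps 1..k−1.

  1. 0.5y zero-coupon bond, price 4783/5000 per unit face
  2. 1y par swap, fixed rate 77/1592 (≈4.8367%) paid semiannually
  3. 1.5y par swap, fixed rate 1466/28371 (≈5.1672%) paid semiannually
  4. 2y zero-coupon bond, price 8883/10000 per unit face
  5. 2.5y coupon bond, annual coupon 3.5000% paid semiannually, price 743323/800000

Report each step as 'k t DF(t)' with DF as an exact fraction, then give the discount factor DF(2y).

1 1/2 4783/5000
2 1 4769/5000
3 3/2 9267/10000
4 2 8883/10000
5 5/2 8491/10000
DF(2y) = 8883/10000 ≈ 0.888300

step 1 [0.5y] zero: DF = P = 4783/5000 ≈ 0.956600
step 2 [1y] swap r/2=77/3184: DF=(1 − 77/3184·(0.956600))/(1+77/3184) = 4769/5000 ≈ 0.953800
step 3 [1.5y] swap r/2=733/28371: DF=(1 − 733/28371·(0.956600+0.953800))/(1+733/28371) = 9267/10000 ≈ 0.926700
step 4 [2y] zero: DF = P = 8883/10000 ≈ 0.888300
step 5 [2.5y] bond c/2=7/400: DF=(743323/800000 − 7/400·(0.956600+0.953800+0.926700+0.888300))/(1+7/400) = 8491/10000 ≈ 0.849100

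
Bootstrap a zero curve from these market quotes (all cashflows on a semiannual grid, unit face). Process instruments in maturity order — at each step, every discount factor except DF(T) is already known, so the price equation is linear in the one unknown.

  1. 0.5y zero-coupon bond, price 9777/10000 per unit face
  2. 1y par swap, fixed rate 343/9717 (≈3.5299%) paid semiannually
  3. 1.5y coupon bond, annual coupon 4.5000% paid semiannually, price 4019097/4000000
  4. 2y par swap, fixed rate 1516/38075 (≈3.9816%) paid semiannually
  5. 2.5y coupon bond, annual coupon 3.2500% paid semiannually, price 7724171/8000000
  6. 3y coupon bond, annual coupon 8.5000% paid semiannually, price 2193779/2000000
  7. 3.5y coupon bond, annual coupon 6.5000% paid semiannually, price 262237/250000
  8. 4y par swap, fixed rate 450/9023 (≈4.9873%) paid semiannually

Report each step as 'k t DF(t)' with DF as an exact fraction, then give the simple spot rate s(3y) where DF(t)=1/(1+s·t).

1 1/2 9777/10000
2 1 9657/10000
3 3/2 9399/10000
4 2 4621/5000
5 5/2 2223/2500
6 3 8607/10000
7 7/2 841/1000
8 4 41/50
s(3y) = (1/(8607/10000) − 1)/(3) = 1393/25821 ≈ 5.3948%

step 1 [0.5y] zero: DF = P = 9777/10000 ≈ 0.977700
step 2 [1y] swap r/2=343/19434: DF=(1 − 343/19434·(0.977700))/(1+343/19434) = 9657/10000 ≈ 0.965700
step 3 [1.5y] bond c/2=9/400: DF=(4019097/4000000 − 9/400·(0.977700+0.965700))/(1+9/400) = 9399/10000 ≈ 0.939900
step 4 [2y] swap r/2=758/38075: DF=(1 − 758/38075·(0.977700+0.965700+0.939900))/(1+758/38075) = 4621/5000 ≈ 0.924200
step 5 [2.5y] bond c/2=13/800: DF=(7724171/8000000 − 13/800·(0.977700+0.965700+0.939900+0.924200))/(1+13/800) = 2223/2500 ≈ 0.889200
step 6 [3y] bond c/2=17/400: DF=(2193779/2000000 − 17/400·(0.977700+0.965700+0.939900+0.924200+0.889200))/(1+17/400) = 8607/10000 ≈ 0.860700
step 7 [3.5y] bond c/2=13/400: DF=(262237/250000 − 13/400·(0.977700+0.965700+0.939900+0.924200+0.889200+0.860700))/(1+13/400) = 841/1000 ≈ 0.841000
step 8 [4y] swap r/2=225/9023: DF=(1 − 225/9023·(0.977700+0.965700+0.939900+0.924200+0.889200+0.860700+0.841000))/(1+225/9023) = 41/50 ≈ 0.820000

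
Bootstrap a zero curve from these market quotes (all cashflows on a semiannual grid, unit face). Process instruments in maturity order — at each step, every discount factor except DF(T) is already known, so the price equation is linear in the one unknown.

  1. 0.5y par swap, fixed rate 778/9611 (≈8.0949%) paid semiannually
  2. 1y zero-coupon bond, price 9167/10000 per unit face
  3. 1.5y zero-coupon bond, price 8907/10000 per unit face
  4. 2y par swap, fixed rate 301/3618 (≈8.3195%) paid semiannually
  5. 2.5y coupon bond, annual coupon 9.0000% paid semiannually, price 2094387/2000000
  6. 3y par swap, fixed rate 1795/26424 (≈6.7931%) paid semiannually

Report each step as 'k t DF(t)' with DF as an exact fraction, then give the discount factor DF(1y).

step 1 [0.5y] swap r/2=389/9611: DF=(1 − 389/9611·(0))/(1+389/9611) = 9611/10000 ≈ 0.961100
step 2 [1y] zero: DF = P = 9167/10000 ≈ 0.916700
step 3 [1.5y] zero: DF = P = 8907/10000 ≈ 0.890700
step 4 [2y] swap r/2=301/7236: DF=(1 − 301/7236·(0.961100+0.916700+0.890700))/(1+301/7236) = 1699/2000 ≈ 0.849500
step 5 [2.5y] bond c/2=9/200: DF=(2094387/2000000 − 9/200·(0.961100+0.916700+0.890700+0.849500))/(1+9/200) = 8463/10000 ≈ 0.846300
step 6 [3y] swap r/2=1795/52848: DF=(1 − 1795/52848·(0.961100+0.916700+0.890700+0.849500+0.846300))/(1+1795/52848) = 1641/2000 ≈ 0.820500

1 1/2 9611/10000
2 1 9167/10000
3 3/2 8907/10000
4 2 1699/2000
5 5/2 8463/10000
6 3 1641/2000
DF(1y) = 9167/10000 ≈ 0.916700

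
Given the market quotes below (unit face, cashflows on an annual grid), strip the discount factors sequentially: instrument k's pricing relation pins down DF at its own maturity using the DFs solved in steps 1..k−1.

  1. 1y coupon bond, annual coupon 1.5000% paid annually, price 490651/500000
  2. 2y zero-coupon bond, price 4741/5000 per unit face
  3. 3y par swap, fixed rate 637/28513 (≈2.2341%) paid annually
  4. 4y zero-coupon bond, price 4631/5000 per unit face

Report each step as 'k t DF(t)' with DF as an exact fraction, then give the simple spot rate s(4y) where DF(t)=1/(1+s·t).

1 1 2417/2500
2 2 4741/5000
3 3 9363/10000
4 4 4631/5000
s(4y) = (1/(4631/5000) − 1)/(4) = 369/18524 ≈ 1.9920%

step 1 [1y] bond c/1=3/200: DF=(490651/500000 − 3/200·(0))/(1+3/200) = 2417/2500 ≈ 0.966800
step 2 [2y] zero: DF = P = 4741/5000 ≈ 0.948200
step 3 [3y] swap r/1=637/28513: DF=(1 − 637/28513·(0.966800+0.948200))/(1+637/28513) = 9363/10000 ≈ 0.936300
step 4 [4y] zero: DF = P = 4631/5000 ≈ 0.926200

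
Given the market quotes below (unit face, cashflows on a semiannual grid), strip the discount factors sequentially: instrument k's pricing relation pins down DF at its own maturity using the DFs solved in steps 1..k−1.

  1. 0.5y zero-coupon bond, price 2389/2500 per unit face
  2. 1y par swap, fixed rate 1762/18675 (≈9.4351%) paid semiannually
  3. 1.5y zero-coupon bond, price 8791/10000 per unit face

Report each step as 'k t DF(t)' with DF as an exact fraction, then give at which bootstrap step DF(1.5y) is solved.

1 1/2 2389/2500
2 1 9119/10000
3 3/2 8791/10000
DF(1.5y) is solved at step 3

step 1 [0.5y] zero: DF = P = 2389/2500 ≈ 0.955600
step 2 [1y] swap r/2=881/18675: DF=(1 − 881/18675·(0.955600))/(1+881/18675) = 9119/10000 ≈ 0.911900
step 3 [1.5y] zero: DF = P = 8791/10000 ≈ 0.879100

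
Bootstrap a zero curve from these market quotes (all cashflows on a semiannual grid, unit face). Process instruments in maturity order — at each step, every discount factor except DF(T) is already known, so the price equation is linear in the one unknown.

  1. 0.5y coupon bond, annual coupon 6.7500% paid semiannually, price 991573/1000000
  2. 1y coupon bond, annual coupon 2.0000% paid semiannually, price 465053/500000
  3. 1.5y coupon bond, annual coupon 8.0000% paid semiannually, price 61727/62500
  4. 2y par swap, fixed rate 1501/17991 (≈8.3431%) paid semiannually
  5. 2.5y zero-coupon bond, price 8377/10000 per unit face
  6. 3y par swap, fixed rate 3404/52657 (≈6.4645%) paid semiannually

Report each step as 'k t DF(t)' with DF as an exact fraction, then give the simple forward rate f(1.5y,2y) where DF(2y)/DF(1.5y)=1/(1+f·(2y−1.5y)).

1 1/2 1199/1250
2 1 4557/5000
3 3/2 8777/10000
4 2 8499/10000
5 5/2 8377/10000
6 3 4149/5000
f(1.5y,2y) = ((8777/10000)/(8499/10000) − 1)/(1/2) = 556/8499 ≈ 6.5419%

step 1 [0.5y] bond c/2=27/800: DF=(991573/1000000 − 27/800·(0))/(1+27/800) = 1199/1250 ≈ 0.959200
step 2 [1y] bond c/2=1/100: DF=(465053/500000 − 1/100·(0.959200))/(1+1/100) = 4557/5000 ≈ 0.911400
step 3 [1.5y] bond c/2=1/25: DF=(61727/62500 − 1/25·(0.959200+0.911400))/(1+1/25) = 8777/10000 ≈ 0.877700
step 4 [2y] swap r/2=1501/35982: DF=(1 − 1501/35982·(0.959200+0.911400+0.877700))/(1+1501/35982) = 8499/10000 ≈ 0.849900
step 5 [2.5y] zero: DF = P = 8377/10000 ≈ 0.837700
step 6 [3y] swap r/2=1702/52657: DF=(1 − 1702/52657·(0.959200+0.911400+0.877700+0.849900+0.837700))/(1+1702/52657) = 4149/5000 ≈ 0.829800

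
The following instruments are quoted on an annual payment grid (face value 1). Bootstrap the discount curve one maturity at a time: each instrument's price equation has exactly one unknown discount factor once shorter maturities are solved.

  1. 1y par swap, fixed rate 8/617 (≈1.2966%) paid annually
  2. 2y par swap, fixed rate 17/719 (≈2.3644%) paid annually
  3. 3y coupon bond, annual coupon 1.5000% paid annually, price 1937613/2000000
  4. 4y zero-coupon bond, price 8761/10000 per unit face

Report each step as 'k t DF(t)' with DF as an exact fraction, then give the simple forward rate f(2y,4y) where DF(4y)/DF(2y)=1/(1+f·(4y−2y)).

step 1 [1y] swap r/1=8/617: DF=(1 − 8/617·(0))/(1+8/617) = 617/625 ≈ 0.987200
step 2 [2y] swap r/1=17/719: DF=(1 − 17/719·(0.987200))/(1+17/719) = 9541/10000 ≈ 0.954100
step 3 [3y] bond c/1=3/200: DF=(1937613/2000000 − 3/200·(0.987200+0.954100))/(1+3/200) = 4629/5000 ≈ 0.925800
step 4 [4y] zero: DF = P = 8761/10000 ≈ 0.876100

1 1 617/625
2 2 9541/10000
3 3 4629/5000
4 4 8761/10000
f(2y,4y) = ((9541/10000)/(8761/10000) − 1)/(2) = 390/8761 ≈ 4.4515%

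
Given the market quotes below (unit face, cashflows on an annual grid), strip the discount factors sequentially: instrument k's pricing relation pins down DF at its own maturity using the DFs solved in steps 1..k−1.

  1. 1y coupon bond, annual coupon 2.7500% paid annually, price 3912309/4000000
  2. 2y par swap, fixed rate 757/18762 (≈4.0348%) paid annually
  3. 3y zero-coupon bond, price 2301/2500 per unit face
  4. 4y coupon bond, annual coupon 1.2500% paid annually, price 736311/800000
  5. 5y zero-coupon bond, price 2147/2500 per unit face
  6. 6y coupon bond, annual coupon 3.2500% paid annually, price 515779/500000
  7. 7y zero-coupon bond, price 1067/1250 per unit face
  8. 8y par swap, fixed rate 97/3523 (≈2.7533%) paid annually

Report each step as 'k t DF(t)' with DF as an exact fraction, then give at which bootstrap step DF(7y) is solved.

1 1 9519/10000
2 2 9243/10000
3 3 2301/2500
4 4 1749/2000
5 5 2147/2500
6 6 1713/2000
7 7 1067/1250
8 8 403/500
DF(7y) is solved at step 7

step 1 [1y] bond c/1=11/400: DF=(3912309/4000000 − 11/400·(0))/(1+11/400) = 9519/10000 ≈ 0.951900
step 2 [2y] swap r/1=757/18762: DF=(1 − 757/18762·(0.951900))/(1+757/18762) = 9243/10000 ≈ 0.924300
step 3 [3y] zero: DF = P = 2301/2500 ≈ 0.920400
step 4 [4y] bond c/1=1/80: DF=(736311/800000 − 1/80·(0.951900+0.924300+0.920400))/(1+1/80) = 1749/2000 ≈ 0.874500
step 5 [5y] zero: DF = P = 2147/2500 ≈ 0.858800
step 6 [6y] bond c/1=13/400: DF=(515779/500000 − 13/400·(0.951900+0.924300+0.920400+0.874500+0.858800))/(1+13/400) = 1713/2000 ≈ 0.856500
step 7 [7y] zero: DF = P = 1067/1250 ≈ 0.853600
step 8 [8y] swap r/1=97/3523: DF=(1 − 97/3523·(0.951900+0.924300+0.920400+0.874500+0.858800+0.856500+0.853600))/(1+97/3523) = 403/500 ≈ 0.806000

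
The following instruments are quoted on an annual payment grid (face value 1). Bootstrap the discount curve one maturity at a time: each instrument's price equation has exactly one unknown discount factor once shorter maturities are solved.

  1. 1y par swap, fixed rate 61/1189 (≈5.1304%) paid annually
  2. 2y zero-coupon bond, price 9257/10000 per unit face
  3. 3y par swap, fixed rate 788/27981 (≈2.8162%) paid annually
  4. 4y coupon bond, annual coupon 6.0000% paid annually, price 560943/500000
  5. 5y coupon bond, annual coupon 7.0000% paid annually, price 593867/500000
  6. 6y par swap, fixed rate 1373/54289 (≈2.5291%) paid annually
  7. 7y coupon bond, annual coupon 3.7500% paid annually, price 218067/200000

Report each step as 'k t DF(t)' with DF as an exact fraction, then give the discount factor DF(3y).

1 1 1189/1250
2 2 9257/10000
3 3 2303/2500
4 4 9/10
5 5 8681/10000
6 6 8627/10000
7 7 8547/10000
DF(3y) = 2303/2500 ≈ 0.921200

step 1 [1y] swap r/1=61/1189: DF=(1 − 61/1189·(0))/(1+61/1189) = 1189/1250 ≈ 0.951200
step 2 [2y] zero: DF = P = 9257/10000 ≈ 0.925700
step 3 [3y] swap r/1=788/27981: DF=(1 − 788/27981·(0.951200+0.925700))/(1+788/27981) = 2303/2500 ≈ 0.921200
step 4 [4y] bond c/1=3/50: DF=(560943/500000 − 3/50·(0.951200+0.925700+0.921200))/(1+3/50) = 9/10 ≈ 0.900000
step 5 [5y] bond c/1=7/100: DF=(593867/500000 − 7/100·(0.951200+0.925700+0.921200+0.900000))/(1+7/100) = 8681/10000 ≈ 0.868100
step 6 [6y] swap r/1=1373/54289: DF=(1 − 1373/54289·(0.951200+0.925700+0.921200+0.900000+0.868100))/(1+1373/54289) = 8627/10000 ≈ 0.862700
step 7 [7y] bond c/1=3/80: DF=(218067/200000 − 3/80·(0.951200+0.925700+0.921200+0.900000+0.868100+0.862700))/(1+3/80) = 8547/10000 ≈ 0.854700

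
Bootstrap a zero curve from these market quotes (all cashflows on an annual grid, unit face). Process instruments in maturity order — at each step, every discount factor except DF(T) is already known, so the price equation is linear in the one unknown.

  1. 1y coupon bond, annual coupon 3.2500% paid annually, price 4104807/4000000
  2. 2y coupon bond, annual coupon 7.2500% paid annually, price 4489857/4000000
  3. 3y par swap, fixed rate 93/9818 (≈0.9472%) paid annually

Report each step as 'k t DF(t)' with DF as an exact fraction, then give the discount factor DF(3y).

1 1 9939/10000
2 2 4897/5000
3 3 9721/10000
DF(3y) = 9721/10000 ≈ 0.972100

step 1 [1y] bond c/1=13/400: DF=(4104807/4000000 − 13/400·(0))/(1+13/400) = 9939/10000 ≈ 0.993900
step 2 [2y] bond c/1=29/400: DF=(4489857/4000000 − 29/400·(0.993900))/(1+29/400) = 4897/5000 ≈ 0.979400
step 3 [3y] swap r/1=93/9818: DF=(1 − 93/9818·(0.993900+0.979400))/(1+93/9818) = 9721/10000 ≈ 0.972100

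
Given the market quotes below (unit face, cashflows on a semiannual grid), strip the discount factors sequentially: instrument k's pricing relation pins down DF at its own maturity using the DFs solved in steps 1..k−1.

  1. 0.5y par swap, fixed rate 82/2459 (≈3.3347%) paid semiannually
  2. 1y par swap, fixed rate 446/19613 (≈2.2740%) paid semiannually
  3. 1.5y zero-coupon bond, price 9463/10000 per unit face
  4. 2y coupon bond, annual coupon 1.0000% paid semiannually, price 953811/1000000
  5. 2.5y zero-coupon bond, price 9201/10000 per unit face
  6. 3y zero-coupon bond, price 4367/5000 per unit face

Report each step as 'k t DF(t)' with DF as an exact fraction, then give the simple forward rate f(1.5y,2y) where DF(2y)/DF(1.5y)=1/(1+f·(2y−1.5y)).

step 1 [0.5y] swap r/2=41/2459: DF=(1 − 41/2459·(0))/(1+41/2459) = 2459/2500 ≈ 0.983600
step 2 [1y] swap r/2=223/19613: DF=(1 − 223/19613·(0.983600))/(1+223/19613) = 9777/10000 ≈ 0.977700
step 3 [1.5y] zero: DF = P = 9463/10000 ≈ 0.946300
step 4 [2y] bond c/2=1/200: DF=(953811/1000000 − 1/200·(0.983600+0.977700+0.946300))/(1+1/200) = 4673/5000 ≈ 0.934600
step 5 [2.5y] zero: DF = P = 9201/10000 ≈ 0.920100
step 6 [3y] zero: DF = P = 4367/5000 ≈ 0.873400

1 1/2 2459/2500
2 1 9777/10000
3 3/2 9463/10000
4 2 4673/5000
5 5/2 9201/10000
6 3 4367/5000
f(1.5y,2y) = ((9463/10000)/(4673/5000) − 1)/(1/2) = 117/4673 ≈ 2.5037%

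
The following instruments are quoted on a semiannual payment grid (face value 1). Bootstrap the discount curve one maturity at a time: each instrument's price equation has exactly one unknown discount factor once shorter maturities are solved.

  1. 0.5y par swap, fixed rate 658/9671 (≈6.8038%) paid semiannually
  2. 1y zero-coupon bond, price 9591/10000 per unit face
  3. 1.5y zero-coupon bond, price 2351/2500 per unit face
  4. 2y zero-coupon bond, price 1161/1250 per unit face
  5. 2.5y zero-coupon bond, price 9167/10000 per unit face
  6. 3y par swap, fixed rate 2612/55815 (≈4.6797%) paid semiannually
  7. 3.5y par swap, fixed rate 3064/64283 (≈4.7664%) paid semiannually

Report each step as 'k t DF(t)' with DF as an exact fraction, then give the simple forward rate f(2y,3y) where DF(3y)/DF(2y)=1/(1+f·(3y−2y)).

1 1/2 9671/10000
2 1 9591/10000
3 3/2 2351/2500
4 2 1161/1250
5 5/2 9167/10000
6 3 4347/5000
7 7/2 2117/2500
f(2y,3y) = ((1161/1250)/(4347/5000) − 1)/(1) = 11/161 ≈ 6.8323%

step 1 [0.5y] swap r/2=329/9671: DF=(1 − 329/9671·(0))/(1+329/9671) = 9671/10000 ≈ 0.967100
step 2 [1y] zero: DF = P = 9591/10000 ≈ 0.959100
step 3 [1.5y] zero: DF = P = 2351/2500 ≈ 0.940400
step 4 [2y] zero: DF = P = 1161/1250 ≈ 0.928800
step 5 [2.5y] zero: DF = P = 9167/10000 ≈ 0.916700
step 6 [3y] swap r/2=1306/55815: DF=(1 − 1306/55815·(0.967100+0.959100+0.940400+0.928800+0.916700))/(1+1306/55815) = 4347/5000 ≈ 0.869400
step 7 [3.5y] swap r/2=1532/64283: DF=(1 − 1532/64283·(0.967100+0.959100+0.940400+0.928800+0.916700+0.869400))/(1+1532/64283) = 2117/2500 ≈ 0.846800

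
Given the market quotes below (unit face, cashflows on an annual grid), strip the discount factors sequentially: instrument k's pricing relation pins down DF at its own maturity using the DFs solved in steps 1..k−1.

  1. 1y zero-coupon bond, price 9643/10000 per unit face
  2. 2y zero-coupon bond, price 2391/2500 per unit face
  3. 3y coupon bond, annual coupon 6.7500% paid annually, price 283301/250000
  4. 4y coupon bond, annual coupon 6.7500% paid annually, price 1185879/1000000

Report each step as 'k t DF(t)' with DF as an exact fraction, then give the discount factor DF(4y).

1 1 9643/10000
2 2 2391/2500
3 3 9401/10000
4 4 93/100
DF(4y) = 93/100 ≈ 0.930000

step 1 [1y] zero: DF = P = 9643/10000 ≈ 0.964300
step 2 [2y] zero: DF = P = 2391/2500 ≈ 0.956400
step 3 [3y] bond c/1=27/400: DF=(283301/250000 − 27/400·(0.964300+0.956400))/(1+27/400) = 9401/10000 ≈ 0.940100
step 4 [4y] bond c/1=27/400: DF=(1185879/1000000 − 27/400·(0.964300+0.956400+0.940100))/(1+27/400) = 93/100 ≈ 0.930000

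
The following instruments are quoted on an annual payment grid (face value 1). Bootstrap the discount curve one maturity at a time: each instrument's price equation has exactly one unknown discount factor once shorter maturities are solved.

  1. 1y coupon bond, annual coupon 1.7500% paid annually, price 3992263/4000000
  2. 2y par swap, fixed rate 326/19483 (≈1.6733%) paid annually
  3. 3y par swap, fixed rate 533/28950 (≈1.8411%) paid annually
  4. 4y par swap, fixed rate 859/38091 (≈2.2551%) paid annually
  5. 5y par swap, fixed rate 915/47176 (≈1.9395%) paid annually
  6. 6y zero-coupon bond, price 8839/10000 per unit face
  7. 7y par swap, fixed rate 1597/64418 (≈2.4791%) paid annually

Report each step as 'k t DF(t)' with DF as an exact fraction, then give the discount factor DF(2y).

step 1 [1y] bond c/1=7/400: DF=(3992263/4000000 − 7/400·(0))/(1+7/400) = 9809/10000 ≈ 0.980900
step 2 [2y] swap r/1=326/19483: DF=(1 − 326/19483·(0.980900))/(1+326/19483) = 4837/5000 ≈ 0.967400
step 3 [3y] swap r/1=533/28950: DF=(1 − 533/28950·(0.980900+0.967400))/(1+533/28950) = 9467/10000 ≈ 0.946700
step 4 [4y] swap r/1=859/38091: DF=(1 − 859/38091·(0.980900+0.967400+0.946700))/(1+859/38091) = 9141/10000 ≈ 0.914100
step 5 [5y] swap r/1=915/47176: DF=(1 − 915/47176·(0.980900+0.967400+0.946700+0.914100))/(1+915/47176) = 1817/2000 ≈ 0.908500
step 6 [6y] zero: DF = P = 8839/10000 ≈ 0.883900
step 7 [7y] swap r/1=1597/64418: DF=(1 − 1597/64418·(0.980900+0.967400+0.946700+0.914100+0.908500+0.883900))/(1+1597/64418) = 8403/10000 ≈ 0.840300

1 1 9809/10000
2 2 4837/5000
3 3 9467/10000
4 4 9141/10000
5 5 1817/2000
6 6 8839/10000
7 7 8403/10000
DF(2y) = 4837/5000 ≈ 0.967400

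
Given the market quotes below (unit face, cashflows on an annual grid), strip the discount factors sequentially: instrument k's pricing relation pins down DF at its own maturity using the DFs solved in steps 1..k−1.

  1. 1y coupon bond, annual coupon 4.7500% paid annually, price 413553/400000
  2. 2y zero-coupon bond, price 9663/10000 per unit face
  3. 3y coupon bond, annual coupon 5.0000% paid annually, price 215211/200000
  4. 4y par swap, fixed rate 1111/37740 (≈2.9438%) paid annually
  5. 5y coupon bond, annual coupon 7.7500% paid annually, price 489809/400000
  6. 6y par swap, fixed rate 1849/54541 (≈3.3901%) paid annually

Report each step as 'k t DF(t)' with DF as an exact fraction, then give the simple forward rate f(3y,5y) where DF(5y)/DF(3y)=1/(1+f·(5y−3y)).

step 1 [1y] bond c/1=19/400: DF=(413553/400000 − 19/400·(0))/(1+19/400) = 987/1000 ≈ 0.987000
step 2 [2y] zero: DF = P = 9663/10000 ≈ 0.966300
step 3 [3y] bond c/1=1/20: DF=(215211/200000 − 1/20·(0.987000+0.966300))/(1+1/20) = 4659/5000 ≈ 0.931800
step 4 [4y] swap r/1=1111/37740: DF=(1 − 1111/37740·(0.987000+0.966300+0.931800))/(1+1111/37740) = 8889/10000 ≈ 0.888900
step 5 [5y] bond c/1=31/400: DF=(489809/400000 − 31/400·(0.987000+0.966300+0.931800+0.888900))/(1+31/400) = 173/200 ≈ 0.865000
step 6 [6y] swap r/1=1849/54541: DF=(1 − 1849/54541·(0.987000+0.966300+0.931800+0.888900+0.865000))/(1+1849/54541) = 8151/10000 ≈ 0.815100

1 1 987/1000
2 2 9663/10000
3 3 4659/5000
4 4 8889/10000
5 5 173/200
6 6 8151/10000
f(3y,5y) = ((4659/5000)/(173/200) − 1)/(2) = 167/4325 ≈ 3.8613%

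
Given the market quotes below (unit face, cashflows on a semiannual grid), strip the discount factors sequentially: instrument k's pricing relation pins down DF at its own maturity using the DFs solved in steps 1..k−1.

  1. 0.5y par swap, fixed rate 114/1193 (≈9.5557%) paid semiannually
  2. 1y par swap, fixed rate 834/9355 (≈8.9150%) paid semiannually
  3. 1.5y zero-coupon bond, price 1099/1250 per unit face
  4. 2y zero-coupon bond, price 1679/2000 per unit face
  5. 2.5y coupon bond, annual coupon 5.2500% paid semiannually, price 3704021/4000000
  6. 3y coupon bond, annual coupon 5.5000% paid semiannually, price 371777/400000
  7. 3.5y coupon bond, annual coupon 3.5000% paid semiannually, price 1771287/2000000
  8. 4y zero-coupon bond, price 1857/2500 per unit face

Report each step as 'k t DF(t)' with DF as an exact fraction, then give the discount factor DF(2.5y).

1 1/2 1193/1250
2 1 4583/5000
3 3/2 1099/1250
4 2 1679/2000
5 5/2 1621/2000
6 3 1967/2500
7 7/2 1953/2500
8 4 1857/2500
DF(2.5y) = 1621/2000 ≈ 0.810500

step 1 [0.5y] swap r/2=57/1193: DF=(1 − 57/1193·(0))/(1+57/1193) = 1193/1250 ≈ 0.954400
step 2 [1y] swap r/2=417/9355: DF=(1 − 417/9355·(0.954400))/(1+417/9355) = 4583/5000 ≈ 0.916600
step 3 [1.5y] zero: DF = P = 1099/1250 ≈ 0.879200
step 4 [2y] zero: DF = P = 1679/2000 ≈ 0.839500
step 5 [2.5y] bond c/2=21/800: DF=(3704021/4000000 − 21/800·(0.954400+0.916600+0.879200+0.839500))/(1+21/800) = 1621/2000 ≈ 0.810500
step 6 [3y] bond c/2=11/400: DF=(371777/400000 − 11/400·(0.954400+0.916600+0.879200+0.839500+0.810500))/(1+11/400) = 1967/2500 ≈ 0.786800
step 7 [3.5y] bond c/2=7/400: DF=(1771287/2000000 − 7/400·(0.954400+0.916600+0.879200+0.839500+0.810500+0.786800))/(1+7/400) = 1953/2500 ≈ 0.781200
step 8 [4y] zero: DF = P = 1857/2500 ≈ 0.742800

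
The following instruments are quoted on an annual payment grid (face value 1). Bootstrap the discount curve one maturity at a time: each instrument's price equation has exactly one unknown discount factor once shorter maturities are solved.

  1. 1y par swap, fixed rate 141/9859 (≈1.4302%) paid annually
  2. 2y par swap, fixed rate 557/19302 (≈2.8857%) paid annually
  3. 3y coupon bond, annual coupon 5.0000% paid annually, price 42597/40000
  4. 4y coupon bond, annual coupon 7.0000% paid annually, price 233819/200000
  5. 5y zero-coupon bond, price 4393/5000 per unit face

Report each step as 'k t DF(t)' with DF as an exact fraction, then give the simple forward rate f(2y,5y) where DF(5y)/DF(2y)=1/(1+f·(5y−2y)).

1 1 9859/10000
2 2 9443/10000
3 3 9223/10000
4 4 453/500
5 5 4393/5000
f(2y,5y) = ((9443/10000)/(4393/5000) − 1)/(3) = 219/8786 ≈ 2.4926%

step 1 [1y] swap r/1=141/9859: DF=(1 − 141/9859·(0))/(1+141/9859) = 9859/10000 ≈ 0.985900
step 2 [2y] swap r/1=557/19302: DF=(1 − 557/19302·(0.985900))/(1+557/19302) = 9443/10000 ≈ 0.944300
step 3 [3y] bond c/1=1/20: DF=(42597/40000 − 1/20·(0.985900+0.944300))/(1+1/20) = 9223/10000 ≈ 0.922300
step 4 [4y] bond c/1=7/100: DF=(233819/200000 − 7/100·(0.985900+0.944300+0.922300))/(1+7/100) = 453/500 ≈ 0.906000
step 5 [5y] zero: DF = P = 4393/5000 ≈ 0.878600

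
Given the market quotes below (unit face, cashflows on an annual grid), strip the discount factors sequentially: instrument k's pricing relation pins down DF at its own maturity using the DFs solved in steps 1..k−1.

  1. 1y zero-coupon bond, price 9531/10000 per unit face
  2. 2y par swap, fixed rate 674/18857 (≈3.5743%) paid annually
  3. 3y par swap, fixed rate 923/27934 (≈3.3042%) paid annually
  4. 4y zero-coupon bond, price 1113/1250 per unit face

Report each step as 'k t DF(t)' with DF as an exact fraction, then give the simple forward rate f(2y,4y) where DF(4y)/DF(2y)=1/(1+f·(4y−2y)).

step 1 [1y] zero: DF = P = 9531/10000 ≈ 0.953100
step 2 [2y] swap r/1=674/18857: DF=(1 − 674/18857·(0.953100))/(1+674/18857) = 4663/5000 ≈ 0.932600
step 3 [3y] swap r/1=923/27934: DF=(1 − 923/27934·(0.953100+0.932600))/(1+923/27934) = 9077/10000 ≈ 0.907700
step 4 [4y] zero: DF = P = 1113/1250 ≈ 0.890400

1 1 9531/10000
2 2 4663/5000
3 3 9077/10000
4 4 1113/1250
f(2y,4y) = ((4663/5000)/(1113/1250) − 1)/(2) = 211/8904 ≈ 2.3697%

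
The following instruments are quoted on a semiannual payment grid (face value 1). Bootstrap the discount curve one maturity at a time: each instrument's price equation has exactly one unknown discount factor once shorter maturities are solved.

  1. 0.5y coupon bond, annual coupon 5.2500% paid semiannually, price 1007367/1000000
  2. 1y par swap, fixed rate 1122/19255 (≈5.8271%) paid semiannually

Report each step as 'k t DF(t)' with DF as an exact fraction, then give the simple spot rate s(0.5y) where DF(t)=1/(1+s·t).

1 1/2 1227/1250
2 1 9439/10000
s(0.5y) = (1/(1227/1250) − 1)/(1/2) = 46/1227 ≈ 3.7490%

step 1 [0.5y] bond c/2=21/800: DF=(1007367/1000000 − 21/800·(0))/(1+21/800) = 1227/1250 ≈ 0.981600
step 2 [1y] swap r/2=561/19255: DF=(1 − 561/19255·(0.981600))/(1+561/19255) = 9439/10000 ≈ 0.943900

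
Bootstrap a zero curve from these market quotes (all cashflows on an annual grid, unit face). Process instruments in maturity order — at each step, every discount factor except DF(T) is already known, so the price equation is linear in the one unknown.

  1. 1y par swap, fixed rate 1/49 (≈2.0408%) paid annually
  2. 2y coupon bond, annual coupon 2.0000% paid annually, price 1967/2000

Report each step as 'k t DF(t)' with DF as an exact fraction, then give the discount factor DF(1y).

step 1 [1y] swap r/1=1/49: DF=(1 − 1/49·(0))/(1+1/49) = 49/50 ≈ 0.980000
step 2 [2y] bond c/1=1/50: DF=(1967/2000 − 1/50·(0.980000))/(1+1/50) = 189/200 ≈ 0.945000

1 1 49/50
2 2 189/200
DF(1y) = 49/50 ≈ 0.980000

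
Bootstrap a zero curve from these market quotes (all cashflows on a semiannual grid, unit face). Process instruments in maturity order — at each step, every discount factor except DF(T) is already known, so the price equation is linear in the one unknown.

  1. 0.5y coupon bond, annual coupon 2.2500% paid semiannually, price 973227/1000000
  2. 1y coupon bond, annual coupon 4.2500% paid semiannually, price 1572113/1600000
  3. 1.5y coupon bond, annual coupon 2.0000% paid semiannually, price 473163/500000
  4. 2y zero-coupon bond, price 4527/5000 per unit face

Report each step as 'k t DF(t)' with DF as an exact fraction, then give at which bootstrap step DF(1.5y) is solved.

1 1/2 1203/1250
2 1 9421/10000
3 3/2 9181/10000
4 2 4527/5000
DF(1.5y) is solved at step 3

step 1 [0.5y] bond c/2=9/800: DF=(973227/1000000 − 9/800·(0))/(1+9/800) = 1203/1250 ≈ 0.962400
step 2 [1y] bond c/2=17/800: DF=(1572113/1600000 − 17/800·(0.962400))/(1+17/800) = 9421/10000 ≈ 0.942100
step 3 [1.5y] bond c/2=1/100: DF=(473163/500000 − 1/100·(0.962400+0.942100))/(1+1/100) = 9181/10000 ≈ 0.918100
step 4 [2y] zero: DF = P = 4527/5000 ≈ 0.905400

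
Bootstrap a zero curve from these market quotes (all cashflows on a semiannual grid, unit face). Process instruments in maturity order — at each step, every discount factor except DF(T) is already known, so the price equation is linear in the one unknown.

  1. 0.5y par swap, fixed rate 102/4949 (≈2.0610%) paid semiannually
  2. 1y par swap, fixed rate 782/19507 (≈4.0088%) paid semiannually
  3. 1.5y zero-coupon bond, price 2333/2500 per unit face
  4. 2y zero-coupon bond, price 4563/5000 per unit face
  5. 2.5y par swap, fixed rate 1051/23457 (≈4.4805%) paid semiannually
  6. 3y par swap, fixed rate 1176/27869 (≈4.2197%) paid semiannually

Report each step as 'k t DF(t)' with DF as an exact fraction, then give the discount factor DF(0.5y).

1 1/2 4949/5000
2 1 9609/10000
3 3/2 2333/2500
4 2 4563/5000
5 5/2 8949/10000
6 3 1103/1250
DF(0.5y) = 4949/5000 ≈ 0.989800

step 1 [0.5y] swap r/2=51/4949: DF=(1 − 51/4949·(0))/(1+51/4949) = 4949/5000 ≈ 0.989800
step 2 [1y] swap r/2=391/19507: DF=(1 − 391/19507·(0.989800))/(1+391/19507) = 9609/10000 ≈ 0.960900
step 3 [1.5y] zero: DF = P = 2333/2500 ≈ 0.933200
step 4 [2y] zero: DF = P = 4563/5000 ≈ 0.912600
step 5 [2.5y] swap r/2=1051/46914: DF=(1 − 1051/46914·(0.989800+0.960900+0.933200+0.912600))/(1+1051/46914) = 8949/10000 ≈ 0.894900
step 6 [3y] swap r/2=588/27869: DF=(1 − 588/27869·(0.989800+0.960900+0.933200+0.912600+0.894900))/(1+588/27869) = 1103/1250 ≈ 0.882400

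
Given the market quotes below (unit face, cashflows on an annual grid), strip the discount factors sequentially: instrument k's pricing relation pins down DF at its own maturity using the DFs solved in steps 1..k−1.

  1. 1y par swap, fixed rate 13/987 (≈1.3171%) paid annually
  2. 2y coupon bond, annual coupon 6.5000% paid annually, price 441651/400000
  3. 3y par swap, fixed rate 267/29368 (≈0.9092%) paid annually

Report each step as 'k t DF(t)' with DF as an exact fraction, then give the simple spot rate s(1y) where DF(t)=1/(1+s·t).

1 1 987/1000
2 2 1953/2000
3 3 9733/10000
s(1y) = (1/(987/1000) − 1)/(1) = 13/987 ≈ 1.3171%

step 1 [1y] swap r/1=13/987: DF=(1 − 13/987·(0))/(1+13/987) = 987/1000 ≈ 0.987000
step 2 [2y] bond c/1=13/200: DF=(441651/400000 − 13/200·(0.987000))/(1+13/200) = 1953/2000 ≈ 0.976500
step 3 [3y] swap r/1=267/29368: DF=(1 − 267/29368·(0.987000+0.976500))/(1+267/29368) = 9733/10000 ≈ 0.973300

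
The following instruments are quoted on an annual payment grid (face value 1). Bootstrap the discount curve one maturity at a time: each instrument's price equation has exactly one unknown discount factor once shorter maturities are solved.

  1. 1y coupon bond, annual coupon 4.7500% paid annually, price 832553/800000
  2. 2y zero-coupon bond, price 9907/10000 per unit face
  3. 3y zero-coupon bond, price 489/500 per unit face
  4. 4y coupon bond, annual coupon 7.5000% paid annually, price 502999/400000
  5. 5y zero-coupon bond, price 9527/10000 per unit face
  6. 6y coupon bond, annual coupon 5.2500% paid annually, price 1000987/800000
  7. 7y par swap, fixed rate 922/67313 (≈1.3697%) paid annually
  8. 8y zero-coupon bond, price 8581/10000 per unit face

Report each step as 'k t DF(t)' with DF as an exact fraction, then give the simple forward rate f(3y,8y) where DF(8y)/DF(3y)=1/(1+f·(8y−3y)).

1 1 1987/2000
2 2 9907/10000
3 3 489/500
4 4 9631/10000
5 5 9527/10000
6 6 1891/2000
7 7 4539/5000
8 8 8581/10000
f(3y,8y) = ((489/500)/(8581/10000) − 1)/(5) = 1199/42905 ≈ 2.7945%

step 1 [1y] bond c/1=19/400: DF=(832553/800000 − 19/400·(0))/(1+19/400) = 1987/2000 ≈ 0.993500
step 2 [2y] zero: DF = P = 9907/10000 ≈ 0.990700
step 3 [3y] zero: DF = P = 489/500 ≈ 0.978000
step 4 [4y] bond c/1=3/40: DF=(502999/400000 − 3/40·(0.993500+0.990700+0.978000))/(1+3/40) = 9631/10000 ≈ 0.963100
step 5 [5y] zero: DF = P = 9527/10000 ≈ 0.952700
step 6 [6y] bond c/1=21/400: DF=(1000987/800000 − 21/400·(0.993500+0.990700+0.978000+0.963100+0.952700))/(1+21/400) = 1891/2000 ≈ 0.945500
step 7 [7y] swap r/1=922/67313: DF=(1 − 922/67313·(0.993500+0.990700+0.978000+0.963100+0.952700+0.945500))/(1+922/67313) = 4539/5000 ≈ 0.907800
step 8 [8y] zero: DF = P = 8581/10000 ≈ 0.858100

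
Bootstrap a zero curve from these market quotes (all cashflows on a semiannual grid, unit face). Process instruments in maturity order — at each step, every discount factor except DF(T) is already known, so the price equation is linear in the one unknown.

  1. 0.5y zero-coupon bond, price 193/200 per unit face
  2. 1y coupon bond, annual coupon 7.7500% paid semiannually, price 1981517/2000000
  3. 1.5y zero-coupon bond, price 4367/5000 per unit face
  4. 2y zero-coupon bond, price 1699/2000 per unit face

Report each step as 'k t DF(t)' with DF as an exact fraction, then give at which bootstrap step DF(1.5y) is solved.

step 1 [0.5y] zero: DF = P = 193/200 ≈ 0.965000
step 2 [1y] bond c/2=31/800: DF=(1981517/2000000 − 31/800·(0.965000))/(1+31/800) = 4589/5000 ≈ 0.917800
step 3 [1.5y] zero: DF = P = 4367/5000 ≈ 0.873400
step 4 [2y] zero: DF = P = 1699/2000 ≈ 0.849500

1 1/2 193/200
2 1 4589/5000
3 3/2 4367/5000
4 2 1699/2000
DF(1.5y) is solved at step 3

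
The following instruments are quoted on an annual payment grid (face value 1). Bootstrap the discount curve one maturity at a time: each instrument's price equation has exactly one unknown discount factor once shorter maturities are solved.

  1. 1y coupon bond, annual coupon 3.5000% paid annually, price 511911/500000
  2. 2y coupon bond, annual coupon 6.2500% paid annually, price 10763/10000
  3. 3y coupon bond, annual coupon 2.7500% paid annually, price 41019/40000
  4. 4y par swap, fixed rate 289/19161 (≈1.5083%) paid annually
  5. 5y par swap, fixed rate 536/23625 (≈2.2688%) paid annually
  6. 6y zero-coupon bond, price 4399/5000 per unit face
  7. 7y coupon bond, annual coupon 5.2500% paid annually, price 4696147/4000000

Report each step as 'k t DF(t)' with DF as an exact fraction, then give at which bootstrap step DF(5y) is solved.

step 1 [1y] bond c/1=7/200: DF=(511911/500000 − 7/200·(0))/(1+7/200) = 2473/2500 ≈ 0.989200
step 2 [2y] bond c/1=1/16: DF=(10763/10000 − 1/16·(0.989200))/(1+1/16) = 2387/2500 ≈ 0.954800
step 3 [3y] bond c/1=11/400: DF=(41019/40000 − 11/400·(0.989200+0.954800))/(1+11/400) = 473/500 ≈ 0.946000
step 4 [4y] swap r/1=289/19161: DF=(1 − 289/19161·(0.989200+0.954800+0.946000))/(1+289/19161) = 4711/5000 ≈ 0.942200
step 5 [5y] swap r/1=536/23625: DF=(1 − 536/23625·(0.989200+0.954800+0.946000+0.942200))/(1+536/23625) = 558/625 ≈ 0.892800
step 6 [6y] zero: DF = P = 4399/5000 ≈ 0.879800
step 7 [7y] bond c/1=21/400: DF=(4696147/4000000 − 21/400·(0.989200+0.954800+0.946000+0.942200+0.892800+0.879800))/(1+21/400) = 8359/10000 ≈ 0.835900

1 1 2473/2500
2 2 2387/2500
3 3 473/500
4 4 4711/5000
5 5 558/625
6 6 4399/5000
7 7 8359/10000
DF(5y) is solved at step 5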